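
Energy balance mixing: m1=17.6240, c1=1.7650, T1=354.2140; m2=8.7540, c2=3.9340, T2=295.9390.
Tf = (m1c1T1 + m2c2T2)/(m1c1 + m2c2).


num = 21209.9253
den = 65.5446
Tf = 323.5953 K

323.5953 K


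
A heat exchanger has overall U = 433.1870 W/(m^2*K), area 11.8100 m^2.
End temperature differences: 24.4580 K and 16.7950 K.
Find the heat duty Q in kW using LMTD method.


LMTD = 20.3870 K
Q = 433.1870 * 11.8100 * 20.3870 = 104298.8170 W = 104.2988 kW

104.2988 kW


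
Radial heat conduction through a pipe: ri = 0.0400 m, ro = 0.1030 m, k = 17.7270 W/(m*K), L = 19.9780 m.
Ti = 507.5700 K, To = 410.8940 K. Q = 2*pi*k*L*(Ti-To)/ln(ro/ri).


dT = 96.6760 K
ln(ro/ri) = 0.9458
Q = 2*pi*17.7270*19.9780*96.6760 / 0.9458 = 227438.3734 W

227438.3734 W


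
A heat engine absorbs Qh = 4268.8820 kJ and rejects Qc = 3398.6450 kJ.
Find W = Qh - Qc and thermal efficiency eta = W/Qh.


W = 4268.8820 - 3398.6450 = 870.2370 kJ
eta = 870.2370 / 4268.8820 = 0.2039 = 20.3856%

W = 870.2370 kJ, eta = 20.3856%


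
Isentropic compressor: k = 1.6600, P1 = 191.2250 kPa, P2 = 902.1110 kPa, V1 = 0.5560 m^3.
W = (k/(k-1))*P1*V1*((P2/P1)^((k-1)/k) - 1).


(k-1)/k = 0.3976
(P2/P1)^exp = 1.8529
W = 2.5152 * 191.2250 * 0.5560 * (1.8529 - 1) = 228.0894 kJ

228.0894 kJ


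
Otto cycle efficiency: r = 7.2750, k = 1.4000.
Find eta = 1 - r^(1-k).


r^(k-1) = 2.2117
eta = 1 - 1/2.2117 = 0.5479 = 54.7866%

54.7866%


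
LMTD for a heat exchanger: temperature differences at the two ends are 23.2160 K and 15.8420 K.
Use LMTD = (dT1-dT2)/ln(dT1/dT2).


dT1/dT2 = 1.4655
ln(dT1/dT2) = 0.3822
LMTD = 7.3740 / 0.3822 = 19.2947 K

19.2947 K


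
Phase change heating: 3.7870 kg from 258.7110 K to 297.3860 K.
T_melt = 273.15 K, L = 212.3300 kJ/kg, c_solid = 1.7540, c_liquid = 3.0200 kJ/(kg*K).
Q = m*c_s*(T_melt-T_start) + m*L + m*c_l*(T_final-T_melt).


Q1 (sensible, solid) = 3.7870 * 1.7540 * 14.4390 = 95.9096 kJ
Q2 (latent) = 3.7870 * 212.3300 = 804.0937 kJ
Q3 (sensible, liquid) = 3.7870 * 3.0200 * 24.2360 = 277.1808 kJ
Q_total = 1177.1841 kJ

1177.1841 kJ


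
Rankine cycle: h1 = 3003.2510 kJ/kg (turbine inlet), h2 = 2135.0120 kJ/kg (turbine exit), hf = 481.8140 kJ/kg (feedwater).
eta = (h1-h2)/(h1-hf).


W = 868.2390 kJ/kg
Q_in = 2521.4370 kJ/kg
eta = 0.3443 = 34.4343%

eta = 34.4343%


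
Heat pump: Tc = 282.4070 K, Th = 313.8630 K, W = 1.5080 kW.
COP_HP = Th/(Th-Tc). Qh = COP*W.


COP = 313.8630 / 31.4560 = 9.9778
Qh = 9.9778 * 1.5080 = 15.0466 kW

COP = 9.9778, Qh = 15.0466 kW


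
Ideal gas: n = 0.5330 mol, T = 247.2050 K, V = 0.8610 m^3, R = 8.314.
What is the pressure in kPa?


P = nRT/V = 0.5330 * 8.314 * 247.2050 / 0.8610
= 1095.4548 / 0.8610 = 1272.3053 Pa = 1.2723 kPa

1.2723 kPa


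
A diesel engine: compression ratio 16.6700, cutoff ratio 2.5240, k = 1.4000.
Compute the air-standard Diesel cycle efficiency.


r^(k-1) = 3.0816
rc^k = 3.6553
eta = 0.5961 = 59.6142%

59.6142%


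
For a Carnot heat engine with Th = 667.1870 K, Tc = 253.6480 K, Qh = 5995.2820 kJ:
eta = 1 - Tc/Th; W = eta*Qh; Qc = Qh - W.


eta = 1 - 253.6480/667.1870 = 0.6198
W = 0.6198 * 5995.2820 = 3716.0240 kJ
Qc = 5995.2820 - 3716.0240 = 2279.2580 kJ

eta = 61.9825%, W = 3716.0240 kJ, Qc = 2279.2580 kJ


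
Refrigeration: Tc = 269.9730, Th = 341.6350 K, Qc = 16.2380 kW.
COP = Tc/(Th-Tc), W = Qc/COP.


COP = 269.9730 / 71.6620 = 3.7673
W = 16.2380 / 3.7673 = 4.3102 kW

COP = 3.7673, W = 4.3102 kW


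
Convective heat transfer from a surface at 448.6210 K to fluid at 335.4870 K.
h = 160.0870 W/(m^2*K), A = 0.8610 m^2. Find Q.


dT = 113.1340 K
Q = 160.0870 * 0.8610 * 113.1340 = 15593.8144 W

15593.8144 W


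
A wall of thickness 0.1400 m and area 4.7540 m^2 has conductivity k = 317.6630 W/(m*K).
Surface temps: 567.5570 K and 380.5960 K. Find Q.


dT = 186.9610 K
Q = 317.6630 * 4.7540 * 186.9610 / 0.1400 = 2016734.8218 W

2016734.8218 W


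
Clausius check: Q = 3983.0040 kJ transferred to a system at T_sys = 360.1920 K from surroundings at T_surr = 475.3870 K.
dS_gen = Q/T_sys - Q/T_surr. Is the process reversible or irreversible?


dS_sys = 3983.0040/360.1920 = 11.0580 kJ/K
dS_surr = -3983.0040/475.3870 = -8.3784 kJ/K
dS_gen = 11.0580 - 8.3784 = 2.6796 kJ/K (irreversible)

dS_gen = 2.6796 kJ/K, irreversible


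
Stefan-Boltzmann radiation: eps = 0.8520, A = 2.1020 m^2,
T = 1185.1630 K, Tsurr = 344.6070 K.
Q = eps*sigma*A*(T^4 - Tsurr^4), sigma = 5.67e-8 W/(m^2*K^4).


T^4 = 1.9729e+12
Tsurr^4 = 1.4103e+10
Q = 0.8520 * 5.67e-8 * 2.1020 * 1.9588e+12 = 198907.9871 W

198907.9871 W


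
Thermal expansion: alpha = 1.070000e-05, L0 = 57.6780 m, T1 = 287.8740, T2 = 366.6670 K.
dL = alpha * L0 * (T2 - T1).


dT = 78.7930 K
dL = 1.070000e-05 * 57.6780 * 78.7930 = 0.048627 m
L_final = 57.726627 m

dL = 0.048627 m


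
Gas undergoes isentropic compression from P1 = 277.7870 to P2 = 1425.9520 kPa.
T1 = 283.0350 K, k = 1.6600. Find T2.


(k-1)/k = 0.3976
(P2/P1)^exp = 1.9162
T2 = 283.0350 * 1.9162 = 542.3574 K

542.3574 K


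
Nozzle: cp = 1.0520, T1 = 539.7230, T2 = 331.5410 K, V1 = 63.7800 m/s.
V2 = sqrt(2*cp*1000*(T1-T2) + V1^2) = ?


dT = 208.1820 K
2*cp*1000*dT = 438014.9280
V1^2 = 4067.8884
V2 = sqrt(442082.8164) = 664.8931 m/s

664.8931 m/s


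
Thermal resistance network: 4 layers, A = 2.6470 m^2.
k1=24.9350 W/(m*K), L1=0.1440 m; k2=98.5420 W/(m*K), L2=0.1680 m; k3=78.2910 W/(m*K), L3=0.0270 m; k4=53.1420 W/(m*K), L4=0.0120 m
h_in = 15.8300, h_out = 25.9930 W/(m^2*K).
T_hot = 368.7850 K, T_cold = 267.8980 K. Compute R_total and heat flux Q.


R_conv_in = 1/(15.8300*2.6470) = 0.0239
R_1 = 0.1440/(24.9350*2.6470) = 0.0022
R_2 = 0.1680/(98.5420*2.6470) = 0.0006
R_3 = 0.0270/(78.2910*2.6470) = 0.0001
R_4 = 0.0120/(53.1420*2.6470) = 8.5308e-05
R_conv_out = 1/(25.9930*2.6470) = 0.0145
R_total = 0.0414 K/W
Q = 100.8870 / 0.0414 = 2434.4884 W

R_total = 0.0414 K/W, Q = 2434.4884 W


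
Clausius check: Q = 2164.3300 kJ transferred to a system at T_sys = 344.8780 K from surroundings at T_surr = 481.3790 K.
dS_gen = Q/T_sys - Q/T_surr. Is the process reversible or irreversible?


dS_sys = 2164.3300/344.8780 = 6.2756 kJ/K
dS_surr = -2164.3300/481.3790 = -4.4961 kJ/K
dS_gen = 6.2756 - 4.4961 = 1.7795 kJ/K (irreversible)

dS_gen = 1.7795 kJ/K, irreversible


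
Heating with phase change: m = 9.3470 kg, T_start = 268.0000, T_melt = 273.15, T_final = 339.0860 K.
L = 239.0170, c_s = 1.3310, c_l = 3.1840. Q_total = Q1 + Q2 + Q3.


Q1 (sensible, solid) = 9.3470 * 1.3310 * 5.1500 = 64.0704 kJ
Q2 (latent) = 9.3470 * 239.0170 = 2234.0919 kJ
Q3 (sensible, liquid) = 9.3470 * 3.1840 * 65.9360 = 1962.3113 kJ
Q_total = 4260.4736 kJ

4260.4736 kJ


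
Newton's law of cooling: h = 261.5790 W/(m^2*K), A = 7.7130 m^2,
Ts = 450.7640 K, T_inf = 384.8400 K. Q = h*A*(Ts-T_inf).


dT = 65.9240 K
Q = 261.5790 * 7.7130 * 65.9240 = 133005.5481 W

133005.5481 W


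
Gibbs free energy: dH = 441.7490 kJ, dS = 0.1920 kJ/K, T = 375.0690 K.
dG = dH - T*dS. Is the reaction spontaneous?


T*dS = 375.0690 * 0.1920 = 72.0132 kJ
dG = 441.7490 - 72.0132 = 369.7358 kJ (non-spontaneous)

dG = 369.7358 kJ, non-spontaneous


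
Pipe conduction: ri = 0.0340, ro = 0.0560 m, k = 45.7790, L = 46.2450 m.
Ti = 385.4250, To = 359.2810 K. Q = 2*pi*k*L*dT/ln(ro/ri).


dT = 26.1440 K
ln(ro/ri) = 0.4990
Q = 2*pi*45.7790*46.2450*26.1440 / 0.4990 = 696931.5598 W

696931.5598 W


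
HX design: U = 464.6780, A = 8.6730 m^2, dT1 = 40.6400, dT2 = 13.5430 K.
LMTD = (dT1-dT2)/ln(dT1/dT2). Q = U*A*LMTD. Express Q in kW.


LMTD = 24.6587 K
Q = 464.6780 * 8.6730 * 24.6587 = 99378.2207 W = 99.3782 kW

99.3782 kW


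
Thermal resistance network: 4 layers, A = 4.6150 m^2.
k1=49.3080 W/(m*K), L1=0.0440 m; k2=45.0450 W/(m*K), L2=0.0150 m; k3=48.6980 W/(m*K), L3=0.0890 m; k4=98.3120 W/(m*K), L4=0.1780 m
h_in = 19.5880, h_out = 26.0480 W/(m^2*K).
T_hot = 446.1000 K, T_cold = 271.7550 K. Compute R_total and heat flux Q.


R_conv_in = 1/(19.5880*4.6150) = 0.0111
R_1 = 0.0440/(49.3080*4.6150) = 0.0002
R_2 = 0.0150/(45.0450*4.6150) = 7.2156e-05
R_3 = 0.0890/(48.6980*4.6150) = 0.0004
R_4 = 0.1780/(98.3120*4.6150) = 0.0004
R_conv_out = 1/(26.0480*4.6150) = 0.0083
R_total = 0.0204 K/W
Q = 174.3450 / 0.0204 = 8531.8391 W

R_total = 0.0204 K/W, Q = 8531.8391 W


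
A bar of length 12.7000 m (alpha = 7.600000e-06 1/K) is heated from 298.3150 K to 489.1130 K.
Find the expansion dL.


dT = 190.7980 K
dL = 7.600000e-06 * 12.7000 * 190.7980 = 0.018416 m
L_final = 12.718416 m

dL = 0.018416 m


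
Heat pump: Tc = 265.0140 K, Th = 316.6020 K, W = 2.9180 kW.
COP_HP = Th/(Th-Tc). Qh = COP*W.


COP = 316.6020 / 51.5880 = 6.1371
Qh = 6.1371 * 2.9180 = 17.9081 kW

COP = 6.1371, Qh = 17.9081 kW


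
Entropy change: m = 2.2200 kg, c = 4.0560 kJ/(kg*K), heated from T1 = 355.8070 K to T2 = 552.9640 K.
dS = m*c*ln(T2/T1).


T2/T1 = 1.5541
ln(T2/T1) = 0.4409
dS = 2.2200 * 4.0560 * 0.4409 = 3.9700 kJ/K

3.9700 kJ/K


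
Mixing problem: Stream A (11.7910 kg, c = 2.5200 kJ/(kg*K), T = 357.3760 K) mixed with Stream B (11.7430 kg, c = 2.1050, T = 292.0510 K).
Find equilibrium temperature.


num = 17838.0405
den = 54.4323
Tf = 327.7104 K

327.7104 K


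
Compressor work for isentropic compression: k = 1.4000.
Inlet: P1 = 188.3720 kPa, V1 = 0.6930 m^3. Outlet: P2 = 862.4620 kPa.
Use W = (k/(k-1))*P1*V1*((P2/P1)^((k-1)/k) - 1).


(k-1)/k = 0.2857
(P2/P1)^exp = 1.5445
W = 3.5000 * 188.3720 * 0.6930 * (1.5445 - 1) = 248.7642 kJ

248.7642 kJ


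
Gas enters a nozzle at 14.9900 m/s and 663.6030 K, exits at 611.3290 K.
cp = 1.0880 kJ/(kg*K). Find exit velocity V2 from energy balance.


dT = 52.2740 K
2*cp*1000*dT = 113748.2240
V1^2 = 224.7001
V2 = sqrt(113972.9241) = 337.5988 m/s

337.5988 m/s


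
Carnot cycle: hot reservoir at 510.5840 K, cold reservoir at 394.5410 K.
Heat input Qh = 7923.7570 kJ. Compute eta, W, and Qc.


eta = 1 - 394.5410/510.5840 = 0.2273
W = 0.2273 * 7923.7570 = 1800.8722 kJ
Qc = 7923.7570 - 1800.8722 = 6122.8848 kJ

eta = 22.7275%, W = 1800.8722 kJ, Qc = 6122.8848 kJ


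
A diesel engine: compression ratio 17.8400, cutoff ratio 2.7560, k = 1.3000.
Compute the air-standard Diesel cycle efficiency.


r^(k-1) = 2.3737
rc^k = 3.7356
eta = 0.4951 = 49.5141%

49.5141%


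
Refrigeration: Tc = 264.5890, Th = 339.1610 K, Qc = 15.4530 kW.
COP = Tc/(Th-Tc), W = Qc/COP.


COP = 264.5890 / 74.5720 = 3.5481
W = 15.4530 / 3.5481 = 4.3553 kW

COP = 3.5481, W = 4.3553 kW


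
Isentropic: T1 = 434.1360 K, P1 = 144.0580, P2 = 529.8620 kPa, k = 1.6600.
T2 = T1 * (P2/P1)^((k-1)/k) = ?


(k-1)/k = 0.3976
(P2/P1)^exp = 1.6784
T2 = 434.1360 * 1.6784 = 728.6400 K

728.6400 K


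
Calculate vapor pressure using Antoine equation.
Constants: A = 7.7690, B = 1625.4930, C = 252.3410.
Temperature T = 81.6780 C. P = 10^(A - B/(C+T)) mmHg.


C+T = 334.0190
B/(C+T) = 4.8665
log10(P) = 7.7690 - 4.8665 = 2.9025
P = 10^2.9025 = 798.9716 mmHg

798.9716 mmHg


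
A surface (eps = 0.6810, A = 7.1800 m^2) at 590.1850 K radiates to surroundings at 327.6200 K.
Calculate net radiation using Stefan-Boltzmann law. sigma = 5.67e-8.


T^4 = 1.2133e+11
Tsurr^4 = 1.1521e+10
Q = 0.6810 * 5.67e-8 * 7.1800 * 1.0980e+11 = 30442.2180 W

30442.2180 W


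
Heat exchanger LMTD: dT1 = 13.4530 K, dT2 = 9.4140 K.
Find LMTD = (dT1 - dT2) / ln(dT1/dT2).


dT1/dT2 = 1.4290
ln(dT1/dT2) = 0.3570
LMTD = 4.0390 / 0.3570 = 11.3136 K

11.3136 K


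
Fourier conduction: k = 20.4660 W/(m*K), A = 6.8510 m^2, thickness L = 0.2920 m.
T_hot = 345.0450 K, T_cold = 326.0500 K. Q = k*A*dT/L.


dT = 18.9950 K
Q = 20.4660 * 6.8510 * 18.9950 / 0.2920 = 9121.0195 W

9121.0195 W


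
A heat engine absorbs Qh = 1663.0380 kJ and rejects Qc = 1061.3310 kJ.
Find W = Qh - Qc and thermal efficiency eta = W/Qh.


W = 1663.0380 - 1061.3310 = 601.7070 kJ
eta = 601.7070 / 1663.0380 = 0.3618 = 36.1812%

W = 601.7070 kJ, eta = 36.1812%


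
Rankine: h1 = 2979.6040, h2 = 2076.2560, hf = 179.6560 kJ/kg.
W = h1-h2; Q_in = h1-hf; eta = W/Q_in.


W = 903.3480 kJ/kg
Q_in = 2799.9480 kJ/kg
eta = 0.3226 = 32.2630%

eta = 32.2630%


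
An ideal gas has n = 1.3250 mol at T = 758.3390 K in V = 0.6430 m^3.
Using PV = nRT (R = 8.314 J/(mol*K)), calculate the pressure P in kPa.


P = nRT/V = 1.3250 * 8.314 * 758.3390 / 0.6430
= 8353.9003 / 0.6430 = 12992.0690 Pa = 12.9921 kPa

12.9921 kPa


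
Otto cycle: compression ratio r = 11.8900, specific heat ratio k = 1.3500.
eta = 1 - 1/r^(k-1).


r^(k-1) = 2.3786
eta = 1 - 1/2.3786 = 0.5796 = 57.9577%

57.9577%


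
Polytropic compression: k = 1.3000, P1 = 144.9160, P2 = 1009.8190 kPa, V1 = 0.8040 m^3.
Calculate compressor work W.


(k-1)/k = 0.2308
(P2/P1)^exp = 1.5652
W = 4.3333 * 144.9160 * 0.8040 * (1.5652 - 1) = 285.3586 kJ

285.3586 kJ


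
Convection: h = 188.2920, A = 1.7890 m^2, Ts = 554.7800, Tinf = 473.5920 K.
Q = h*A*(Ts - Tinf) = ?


dT = 81.1880 K
Q = 188.2920 * 1.7890 * 81.1880 = 27348.5341 W

27348.5341 W


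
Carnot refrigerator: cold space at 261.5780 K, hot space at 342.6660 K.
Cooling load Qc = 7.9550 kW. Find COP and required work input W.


COP = 261.5780 / 81.0880 = 3.2259
W = 7.9550 / 3.2259 = 2.4660 kW

COP = 3.2259, W = 2.4660 kW


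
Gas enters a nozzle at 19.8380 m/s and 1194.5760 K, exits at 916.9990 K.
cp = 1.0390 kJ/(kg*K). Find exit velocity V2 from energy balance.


dT = 277.5770 K
2*cp*1000*dT = 576805.0060
V1^2 = 393.5462
V2 = sqrt(577198.5522) = 759.7358 m/s

759.7358 m/s


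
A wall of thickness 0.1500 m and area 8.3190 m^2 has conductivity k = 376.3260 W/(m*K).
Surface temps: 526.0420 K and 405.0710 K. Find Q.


dT = 120.9710 K
Q = 376.3260 * 8.3190 * 120.9710 / 0.1500 = 2524790.5750 W

2524790.5750 W


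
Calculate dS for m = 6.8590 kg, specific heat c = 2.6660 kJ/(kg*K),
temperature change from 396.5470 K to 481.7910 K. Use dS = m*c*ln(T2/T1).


T2/T1 = 1.2150
ln(T2/T1) = 0.1947
dS = 6.8590 * 2.6660 * 0.1947 = 3.5606 kJ/K

3.5606 kJ/K


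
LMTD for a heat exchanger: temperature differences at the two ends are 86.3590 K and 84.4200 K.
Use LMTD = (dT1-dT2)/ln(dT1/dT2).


dT1/dT2 = 1.0230
ln(dT1/dT2) = 0.0227
LMTD = 1.9390 / 0.0227 = 85.3858 K

85.3858 K


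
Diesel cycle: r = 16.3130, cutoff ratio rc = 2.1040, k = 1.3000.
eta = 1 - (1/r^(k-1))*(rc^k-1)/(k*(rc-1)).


r^(k-1) = 2.3108
rc^k = 2.6300
eta = 0.5085 = 50.8503%

50.8503%


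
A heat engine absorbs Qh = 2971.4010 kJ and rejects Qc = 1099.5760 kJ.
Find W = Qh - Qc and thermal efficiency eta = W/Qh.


W = 2971.4010 - 1099.5760 = 1871.8250 kJ
eta = 1871.8250 / 2971.4010 = 0.6299 = 62.9947%

W = 1871.8250 kJ, eta = 62.9947%


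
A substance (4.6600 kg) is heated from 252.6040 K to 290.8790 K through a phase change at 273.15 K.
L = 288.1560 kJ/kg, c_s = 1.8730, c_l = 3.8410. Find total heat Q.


Q1 (sensible, solid) = 4.6600 * 1.8730 * 20.5460 = 179.3292 kJ
Q2 (latent) = 4.6600 * 288.1560 = 1342.8070 kJ
Q3 (sensible, liquid) = 4.6600 * 3.8410 * 17.7290 = 317.3324 kJ
Q_total = 1839.4686 kJ

1839.4686 kJ


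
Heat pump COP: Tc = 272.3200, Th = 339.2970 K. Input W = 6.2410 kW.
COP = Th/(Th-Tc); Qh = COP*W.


COP = 339.2970 / 66.9770 = 5.0659
Qh = 5.0659 * 6.2410 = 31.6161 kW

COP = 5.0659, Qh = 31.6161 kW


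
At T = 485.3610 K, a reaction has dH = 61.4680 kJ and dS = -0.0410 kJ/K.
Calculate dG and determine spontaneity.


T*dS = 485.3610 * -0.0410 = -19.8998 kJ
dG = 61.4680 + 19.8998 = 81.3678 kJ (non-spontaneous)

dG = 81.3678 kJ, non-spontaneous


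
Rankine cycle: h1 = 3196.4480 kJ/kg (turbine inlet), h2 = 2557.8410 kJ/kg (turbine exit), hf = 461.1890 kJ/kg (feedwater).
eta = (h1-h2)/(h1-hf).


W = 638.6070 kJ/kg
Q_in = 2735.2590 kJ/kg
eta = 0.2335 = 23.3472%

eta = 23.3472%


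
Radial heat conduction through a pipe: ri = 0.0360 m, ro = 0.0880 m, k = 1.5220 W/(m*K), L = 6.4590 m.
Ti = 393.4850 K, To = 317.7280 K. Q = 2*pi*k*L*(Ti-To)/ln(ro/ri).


dT = 75.7570 K
ln(ro/ri) = 0.8938
Q = 2*pi*1.5220*6.4590*75.7570 / 0.8938 = 5235.2031 W

5235.2031 W


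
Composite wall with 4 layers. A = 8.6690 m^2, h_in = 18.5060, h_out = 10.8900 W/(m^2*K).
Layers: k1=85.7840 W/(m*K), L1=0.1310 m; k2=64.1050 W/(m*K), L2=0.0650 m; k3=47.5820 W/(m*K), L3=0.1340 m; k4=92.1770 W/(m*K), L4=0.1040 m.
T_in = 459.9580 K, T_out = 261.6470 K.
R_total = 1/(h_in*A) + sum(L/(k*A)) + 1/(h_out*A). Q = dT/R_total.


R_conv_in = 1/(18.5060*8.6690) = 0.0062
R_1 = 0.1310/(85.7840*8.6690) = 0.0002
R_2 = 0.0650/(64.1050*8.6690) = 0.0001
R_3 = 0.1340/(47.5820*8.6690) = 0.0003
R_4 = 0.1040/(92.1770*8.6690) = 0.0001
R_conv_out = 1/(10.8900*8.6690) = 0.0106
R_total = 0.0176 K/W
Q = 198.3110 / 0.0176 = 11284.3112 W

R_total = 0.0176 K/W, Q = 11284.3112 W


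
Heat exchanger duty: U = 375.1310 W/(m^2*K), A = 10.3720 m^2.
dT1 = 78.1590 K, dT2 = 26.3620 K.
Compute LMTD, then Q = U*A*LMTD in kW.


LMTD = 47.6592 K
Q = 375.1310 * 10.3720 * 47.6592 = 185435.0368 W = 185.4350 kW

185.4350 kW


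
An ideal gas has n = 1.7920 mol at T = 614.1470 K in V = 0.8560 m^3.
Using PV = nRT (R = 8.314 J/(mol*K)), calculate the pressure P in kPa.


P = nRT/V = 1.7920 * 8.314 * 614.1470 / 0.8560
= 9149.9845 / 0.8560 = 10689.2343 Pa = 10.6892 kPa

10.6892 kPa


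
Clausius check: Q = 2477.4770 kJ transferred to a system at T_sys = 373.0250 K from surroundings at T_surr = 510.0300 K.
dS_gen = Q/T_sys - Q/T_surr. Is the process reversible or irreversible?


dS_sys = 2477.4770/373.0250 = 6.6416 kJ/K
dS_surr = -2477.4770/510.0300 = -4.8575 kJ/K
dS_gen = 6.6416 - 4.8575 = 1.7841 kJ/K (irreversible)

dS_gen = 1.7841 kJ/K, irreversible


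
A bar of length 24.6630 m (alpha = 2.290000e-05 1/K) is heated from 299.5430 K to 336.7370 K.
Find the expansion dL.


dT = 37.1940 K
dL = 2.290000e-05 * 24.6630 * 37.1940 = 0.021007 m
L_final = 24.684007 m

dL = 0.021007 m


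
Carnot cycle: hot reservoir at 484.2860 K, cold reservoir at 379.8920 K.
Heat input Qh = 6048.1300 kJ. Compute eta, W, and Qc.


eta = 1 - 379.8920/484.2860 = 0.2156
W = 0.2156 * 6048.1300 = 1303.7513 kJ
Qc = 6048.1300 - 1303.7513 = 4744.3787 kJ

eta = 21.5563%, W = 1303.7513 kJ, Qc = 4744.3787 kJ


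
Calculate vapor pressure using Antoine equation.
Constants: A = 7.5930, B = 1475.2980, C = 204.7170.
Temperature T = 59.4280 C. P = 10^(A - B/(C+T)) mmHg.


C+T = 264.1450
B/(C+T) = 5.5852
log10(P) = 7.5930 - 5.5852 = 2.0078
P = 10^2.0078 = 101.8164 mmHg

101.8164 mmHg


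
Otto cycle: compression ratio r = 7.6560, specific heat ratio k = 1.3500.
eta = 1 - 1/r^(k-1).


r^(k-1) = 2.0389
eta = 1 - 1/2.0389 = 0.5095 = 50.9545%

50.9545%


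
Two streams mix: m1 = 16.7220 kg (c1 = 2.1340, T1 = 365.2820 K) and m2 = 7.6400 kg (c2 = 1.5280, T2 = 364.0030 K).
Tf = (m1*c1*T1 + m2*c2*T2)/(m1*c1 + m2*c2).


num = 17284.3380
den = 47.3587
Tf = 364.9667 K

364.9667 K


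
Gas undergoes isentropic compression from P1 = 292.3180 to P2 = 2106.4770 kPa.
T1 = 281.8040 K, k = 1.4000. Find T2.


(k-1)/k = 0.2857
(P2/P1)^exp = 1.7582
T2 = 281.8040 * 1.7582 = 495.4555 K

495.4555 K


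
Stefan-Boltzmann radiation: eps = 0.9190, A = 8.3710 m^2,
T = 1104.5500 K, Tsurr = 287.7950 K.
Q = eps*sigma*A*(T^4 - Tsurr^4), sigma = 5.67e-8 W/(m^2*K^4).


T^4 = 1.4885e+12
Tsurr^4 = 6.8601e+09
Q = 0.9190 * 5.67e-8 * 8.3710 * 1.4816e+12 = 646265.8574 W

646265.8574 W


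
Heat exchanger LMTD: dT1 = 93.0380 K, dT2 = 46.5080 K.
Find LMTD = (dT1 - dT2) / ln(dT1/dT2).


dT1/dT2 = 2.0005
ln(dT1/dT2) = 0.6934
LMTD = 46.5300 / 0.6934 = 67.1057 K

67.1057 K


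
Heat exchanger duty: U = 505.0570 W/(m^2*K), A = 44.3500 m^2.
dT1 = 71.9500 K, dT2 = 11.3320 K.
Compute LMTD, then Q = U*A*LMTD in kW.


LMTD = 32.7959 K
Q = 505.0570 * 44.3500 * 32.7959 = 734604.4588 W = 734.6045 kW

734.6045 kW


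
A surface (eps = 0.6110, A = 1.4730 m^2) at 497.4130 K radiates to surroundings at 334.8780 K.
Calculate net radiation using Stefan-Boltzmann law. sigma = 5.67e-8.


T^4 = 6.1217e+10
Tsurr^4 = 1.2576e+10
Q = 0.6110 * 5.67e-8 * 1.4730 * 4.8640e+10 = 2482.1274 W

2482.1274 W


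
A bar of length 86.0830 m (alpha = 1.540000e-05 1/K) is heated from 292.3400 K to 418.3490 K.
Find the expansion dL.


dT = 126.0090 K
dL = 1.540000e-05 * 86.0830 * 126.0090 = 0.167047 m
L_final = 86.250047 m

dL = 0.167047 m


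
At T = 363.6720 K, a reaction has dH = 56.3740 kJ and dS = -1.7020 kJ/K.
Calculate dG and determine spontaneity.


T*dS = 363.6720 * -1.7020 = -618.9697 kJ
dG = 56.3740 + 618.9697 = 675.3437 kJ (non-spontaneous)

dG = 675.3437 kJ, non-spontaneous


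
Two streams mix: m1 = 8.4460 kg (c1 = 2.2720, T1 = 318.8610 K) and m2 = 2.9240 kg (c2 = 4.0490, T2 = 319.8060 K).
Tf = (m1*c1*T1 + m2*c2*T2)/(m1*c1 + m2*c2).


num = 9904.9947
den = 31.0286
Tf = 319.2216 K

319.2216 K


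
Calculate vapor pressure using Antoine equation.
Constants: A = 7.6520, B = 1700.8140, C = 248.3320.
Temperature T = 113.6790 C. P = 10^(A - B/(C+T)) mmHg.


C+T = 362.0110
B/(C+T) = 4.6982
log10(P) = 7.6520 - 4.6982 = 2.9538
P = 10^2.9538 = 899.0038 mmHg

899.0038 mmHg


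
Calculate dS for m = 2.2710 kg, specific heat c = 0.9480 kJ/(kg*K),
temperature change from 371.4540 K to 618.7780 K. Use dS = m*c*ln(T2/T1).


T2/T1 = 1.6658
ln(T2/T1) = 0.5103
dS = 2.2710 * 0.9480 * 0.5103 = 1.0987 kJ/K

1.0987 kJ/K


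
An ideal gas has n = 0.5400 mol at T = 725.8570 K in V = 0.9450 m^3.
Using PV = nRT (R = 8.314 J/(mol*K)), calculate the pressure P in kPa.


P = nRT/V = 0.5400 * 8.314 * 725.8570 / 0.9450
= 3258.7786 / 0.9450 = 3448.4429 Pa = 3.4484 kPa

3.4484 kPa


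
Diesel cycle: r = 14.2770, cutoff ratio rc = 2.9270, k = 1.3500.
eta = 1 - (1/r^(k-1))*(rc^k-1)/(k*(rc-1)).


r^(k-1) = 2.5358
rc^k = 4.2626
eta = 0.5054 = 50.5438%

50.5438%


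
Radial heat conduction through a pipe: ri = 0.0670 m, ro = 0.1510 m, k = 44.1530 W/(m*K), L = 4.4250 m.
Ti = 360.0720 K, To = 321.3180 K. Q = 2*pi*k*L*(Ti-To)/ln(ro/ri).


dT = 38.7540 K
ln(ro/ri) = 0.8126
Q = 2*pi*44.1530*4.4250*38.7540 / 0.8126 = 58546.3614 W

58546.3614 W


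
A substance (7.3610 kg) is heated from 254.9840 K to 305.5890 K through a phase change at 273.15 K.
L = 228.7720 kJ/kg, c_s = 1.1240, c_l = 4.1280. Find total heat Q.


Q1 (sensible, solid) = 7.3610 * 1.1240 * 18.1660 = 150.3012 kJ
Q2 (latent) = 7.3610 * 228.7720 = 1683.9907 kJ
Q3 (sensible, liquid) = 7.3610 * 4.1280 * 32.4390 = 985.6982 kJ
Q_total = 2819.9901 kJ

2819.9901 kJ


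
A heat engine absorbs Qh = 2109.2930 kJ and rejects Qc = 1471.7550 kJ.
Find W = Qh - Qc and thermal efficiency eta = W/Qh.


W = 2109.2930 - 1471.7550 = 637.5380 kJ
eta = 637.5380 / 2109.2930 = 0.3023 = 30.2252%

W = 637.5380 kJ, eta = 30.2252%


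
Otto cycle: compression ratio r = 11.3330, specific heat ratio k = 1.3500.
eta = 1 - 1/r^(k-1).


r^(k-1) = 2.3389
eta = 1 - 1/2.3389 = 0.5725 = 57.2458%

57.2458%


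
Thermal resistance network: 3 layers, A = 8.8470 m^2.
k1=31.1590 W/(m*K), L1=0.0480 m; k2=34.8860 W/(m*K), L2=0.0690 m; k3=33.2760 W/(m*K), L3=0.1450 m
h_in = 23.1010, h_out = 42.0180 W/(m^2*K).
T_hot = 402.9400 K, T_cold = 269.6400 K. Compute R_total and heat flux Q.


R_conv_in = 1/(23.1010*8.8470) = 0.0049
R_1 = 0.0480/(31.1590*8.8470) = 0.0002
R_2 = 0.0690/(34.8860*8.8470) = 0.0002
R_3 = 0.1450/(33.2760*8.8470) = 0.0005
R_conv_out = 1/(42.0180*8.8470) = 0.0027
R_total = 0.0085 K/W
Q = 133.3000 / 0.0085 = 15731.7566 W

R_total = 0.0085 K/W, Q = 15731.7566 W


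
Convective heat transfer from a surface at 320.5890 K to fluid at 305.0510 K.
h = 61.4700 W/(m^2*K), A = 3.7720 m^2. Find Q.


dT = 15.5380 K
Q = 61.4700 * 3.7720 * 15.5380 = 3602.7159 W

3602.7159 W


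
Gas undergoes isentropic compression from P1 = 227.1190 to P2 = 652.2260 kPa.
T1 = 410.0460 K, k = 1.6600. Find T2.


(k-1)/k = 0.3976
(P2/P1)^exp = 1.5211
T2 = 410.0460 * 1.5211 = 623.7154 K

623.7154 K


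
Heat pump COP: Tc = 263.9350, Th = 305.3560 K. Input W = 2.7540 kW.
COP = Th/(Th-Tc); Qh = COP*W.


COP = 305.3560 / 41.4210 = 7.3720
Qh = 7.3720 * 2.7540 = 20.3025 kW

COP = 7.3720, Qh = 20.3025 kW


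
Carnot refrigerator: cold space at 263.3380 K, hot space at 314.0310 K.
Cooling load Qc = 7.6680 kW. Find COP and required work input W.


COP = 263.3380 / 50.6930 = 5.1948
W = 7.6680 / 5.1948 = 1.4761 kW

COP = 5.1948, W = 1.4761 kW


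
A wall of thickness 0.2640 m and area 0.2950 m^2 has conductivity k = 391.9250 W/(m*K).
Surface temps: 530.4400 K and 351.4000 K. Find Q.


dT = 179.0400 K
Q = 391.9250 * 0.2950 * 179.0400 / 0.2640 = 78409.9407 W

78409.9407 W


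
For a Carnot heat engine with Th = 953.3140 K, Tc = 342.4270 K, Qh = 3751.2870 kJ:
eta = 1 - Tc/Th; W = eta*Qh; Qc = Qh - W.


eta = 1 - 342.4270/953.3140 = 0.6408
W = 0.6408 * 3751.2870 = 2403.8380 kJ
Qc = 3751.2870 - 2403.8380 = 1347.4490 kJ

eta = 64.0804%, W = 2403.8380 kJ, Qc = 1347.4490 kJ


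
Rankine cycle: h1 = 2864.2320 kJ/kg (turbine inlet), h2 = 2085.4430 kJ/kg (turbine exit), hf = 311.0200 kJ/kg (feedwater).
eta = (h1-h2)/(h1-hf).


W = 778.7890 kJ/kg
Q_in = 2553.2120 kJ/kg
eta = 0.3050 = 30.5023%

eta = 30.5023%


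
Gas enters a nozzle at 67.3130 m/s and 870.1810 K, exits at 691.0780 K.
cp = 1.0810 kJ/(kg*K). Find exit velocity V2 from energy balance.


dT = 179.1030 K
2*cp*1000*dT = 387220.6860
V1^2 = 4531.0400
V2 = sqrt(391751.7260) = 625.9007 m/s

625.9007 m/s


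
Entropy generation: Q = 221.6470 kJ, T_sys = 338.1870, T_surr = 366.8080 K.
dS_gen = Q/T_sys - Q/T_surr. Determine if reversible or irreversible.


dS_sys = 221.6470/338.1870 = 0.6554 kJ/K
dS_surr = -221.6470/366.8080 = -0.6043 kJ/K
dS_gen = 0.6554 - 0.6043 = 0.0511 kJ/K (irreversible)

dS_gen = 0.0511 kJ/K, irreversible


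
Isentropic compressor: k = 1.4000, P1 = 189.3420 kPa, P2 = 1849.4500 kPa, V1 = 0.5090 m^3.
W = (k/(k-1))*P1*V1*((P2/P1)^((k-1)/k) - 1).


(k-1)/k = 0.2857
(P2/P1)^exp = 1.9178
W = 3.5000 * 189.3420 * 0.5090 * (1.9178 - 1) = 309.5789 kJ

309.5789 kJ


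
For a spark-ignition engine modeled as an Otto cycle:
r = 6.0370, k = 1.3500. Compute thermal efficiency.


r^(k-1) = 1.8762
eta = 1 - 1/1.8762 = 0.4670 = 46.7018%

46.7018%


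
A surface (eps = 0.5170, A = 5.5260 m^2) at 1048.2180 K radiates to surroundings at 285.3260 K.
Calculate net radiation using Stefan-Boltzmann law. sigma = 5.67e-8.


T^4 = 1.2073e+12
Tsurr^4 = 6.6277e+09
Q = 0.5170 * 5.67e-8 * 5.5260 * 1.2006e+12 = 194491.2930 W

194491.2930 W


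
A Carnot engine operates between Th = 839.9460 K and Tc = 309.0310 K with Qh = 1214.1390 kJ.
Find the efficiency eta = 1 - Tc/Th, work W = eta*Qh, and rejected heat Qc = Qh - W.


eta = 1 - 309.0310/839.9460 = 0.6321
W = 0.6321 * 1214.1390 = 767.4358 kJ
Qc = 1214.1390 - 767.4358 = 446.7032 kJ

eta = 63.2082%, W = 767.4358 kJ, Qc = 446.7032 kJ


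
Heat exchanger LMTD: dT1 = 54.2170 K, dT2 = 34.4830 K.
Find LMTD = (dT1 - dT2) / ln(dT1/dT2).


dT1/dT2 = 1.5723
ln(dT1/dT2) = 0.4525
LMTD = 19.7340 / 0.4525 = 43.6083 K

43.6083 K


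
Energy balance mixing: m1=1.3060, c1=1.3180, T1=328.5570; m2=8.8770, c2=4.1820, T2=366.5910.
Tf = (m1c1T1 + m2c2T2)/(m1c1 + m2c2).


num = 14174.7306
den = 38.8449
Tf = 364.9056 K

364.9056 K


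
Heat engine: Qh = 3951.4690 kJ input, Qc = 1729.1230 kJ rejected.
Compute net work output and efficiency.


W = 3951.4690 - 1729.1230 = 2222.3460 kJ
eta = 2222.3460 / 3951.4690 = 0.5624 = 56.2410%

W = 2222.3460 kJ, eta = 56.2410%


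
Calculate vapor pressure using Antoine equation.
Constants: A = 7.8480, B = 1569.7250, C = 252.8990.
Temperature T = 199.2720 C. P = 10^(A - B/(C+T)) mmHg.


C+T = 452.1710
B/(C+T) = 3.4715
log10(P) = 7.8480 - 3.4715 = 4.3765
P = 10^4.3765 = 23794.1625 mmHg

23794.1625 mmHg


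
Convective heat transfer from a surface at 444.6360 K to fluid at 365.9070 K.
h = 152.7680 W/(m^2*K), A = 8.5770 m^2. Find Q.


dT = 78.7290 K
Q = 152.7680 * 8.5770 * 78.7290 = 103157.9108 W

103157.9108 W


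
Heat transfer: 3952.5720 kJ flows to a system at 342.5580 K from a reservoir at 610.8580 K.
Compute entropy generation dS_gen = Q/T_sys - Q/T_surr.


dS_sys = 3952.5720/342.5580 = 11.5384 kJ/K
dS_surr = -3952.5720/610.8580 = -6.4705 kJ/K
dS_gen = 11.5384 - 6.4705 = 5.0679 kJ/K (irreversible)

dS_gen = 5.0679 kJ/K, irreversible


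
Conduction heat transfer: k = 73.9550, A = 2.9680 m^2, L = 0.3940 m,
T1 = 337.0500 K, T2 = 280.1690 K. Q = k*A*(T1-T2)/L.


dT = 56.8810 K
Q = 73.9550 * 2.9680 * 56.8810 / 0.3940 = 31688.5552 W

31688.5552 W


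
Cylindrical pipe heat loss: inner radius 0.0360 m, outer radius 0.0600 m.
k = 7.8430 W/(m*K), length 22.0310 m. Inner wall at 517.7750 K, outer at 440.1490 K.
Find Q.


dT = 77.6260 K
ln(ro/ri) = 0.5108
Q = 2*pi*7.8430*22.0310*77.6260 / 0.5108 = 164979.8209 W

164979.8209 W


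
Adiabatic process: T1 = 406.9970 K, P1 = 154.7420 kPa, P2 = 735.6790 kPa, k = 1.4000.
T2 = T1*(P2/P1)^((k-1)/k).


(k-1)/k = 0.2857
(P2/P1)^exp = 1.5612
T2 = 406.9970 * 1.5612 = 635.3934 K

635.3934 K


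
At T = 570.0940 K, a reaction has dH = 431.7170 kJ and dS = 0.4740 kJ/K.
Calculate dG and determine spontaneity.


T*dS = 570.0940 * 0.4740 = 270.2246 kJ
dG = 431.7170 - 270.2246 = 161.4924 kJ (non-spontaneous)

dG = 161.4924 kJ, non-spontaneous


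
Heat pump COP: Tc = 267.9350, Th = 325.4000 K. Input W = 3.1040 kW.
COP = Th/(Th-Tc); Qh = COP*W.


COP = 325.4000 / 57.4650 = 5.6626
Qh = 5.6626 * 3.1040 = 17.5766 kW

COP = 5.6626, Qh = 17.5766 kW


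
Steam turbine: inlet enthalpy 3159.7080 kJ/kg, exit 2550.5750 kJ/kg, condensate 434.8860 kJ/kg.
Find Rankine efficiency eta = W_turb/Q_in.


W = 609.1330 kJ/kg
Q_in = 2724.8220 kJ/kg
eta = 0.2235 = 22.3550%

eta = 22.3550%


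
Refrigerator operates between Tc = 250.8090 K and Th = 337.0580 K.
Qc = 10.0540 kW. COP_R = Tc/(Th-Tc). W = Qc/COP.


COP = 250.8090 / 86.2490 = 2.9080
W = 10.0540 / 2.9080 = 3.4574 kW

COP = 2.9080, W = 3.4574 kW


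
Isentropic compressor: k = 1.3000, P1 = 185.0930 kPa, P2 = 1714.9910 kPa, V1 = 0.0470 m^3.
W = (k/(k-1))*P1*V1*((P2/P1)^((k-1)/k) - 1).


(k-1)/k = 0.2308
(P2/P1)^exp = 1.6716
W = 4.3333 * 185.0930 * 0.0470 * (1.6716 - 1) = 25.3163 kJ

25.3163 kJ


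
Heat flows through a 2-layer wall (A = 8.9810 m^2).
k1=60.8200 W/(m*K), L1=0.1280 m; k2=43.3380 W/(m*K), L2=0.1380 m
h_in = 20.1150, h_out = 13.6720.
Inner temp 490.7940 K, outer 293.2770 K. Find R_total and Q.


R_conv_in = 1/(20.1150*8.9810) = 0.0055
R_1 = 0.1280/(60.8200*8.9810) = 0.0002
R_2 = 0.1380/(43.3380*8.9810) = 0.0004
R_conv_out = 1/(13.6720*8.9810) = 0.0081
R_total = 0.0143 K/W
Q = 197.5170 / 0.0143 = 13842.8948 W

R_total = 0.0143 K/W, Q = 13842.8948 W


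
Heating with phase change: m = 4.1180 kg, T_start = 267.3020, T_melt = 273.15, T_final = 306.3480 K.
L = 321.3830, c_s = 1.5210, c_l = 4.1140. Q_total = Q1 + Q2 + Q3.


Q1 (sensible, solid) = 4.1180 * 1.5210 * 5.8480 = 36.6288 kJ
Q2 (latent) = 4.1180 * 321.3830 = 1323.4552 kJ
Q3 (sensible, liquid) = 4.1180 * 4.1140 * 33.1980 = 562.4223 kJ
Q_total = 1922.5063 kJ

1922.5063 kJ


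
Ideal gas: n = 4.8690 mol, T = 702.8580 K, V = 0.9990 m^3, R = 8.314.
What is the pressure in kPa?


P = nRT/V = 4.8690 * 8.314 * 702.8580 / 0.9990
= 28452.3005 / 0.9990 = 28480.7813 Pa = 28.4808 kPa

28.4808 kPa


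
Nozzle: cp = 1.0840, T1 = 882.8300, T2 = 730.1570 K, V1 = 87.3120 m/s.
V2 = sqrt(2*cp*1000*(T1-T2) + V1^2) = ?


dT = 152.6730 K
2*cp*1000*dT = 330995.0640
V1^2 = 7623.3853
V2 = sqrt(338618.4493) = 581.9093 m/s

581.9093 m/s


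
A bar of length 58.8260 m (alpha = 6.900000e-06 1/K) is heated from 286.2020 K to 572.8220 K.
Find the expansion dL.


dT = 286.6200 K
dL = 6.900000e-06 * 58.8260 * 286.6200 = 0.116339 m
L_final = 58.942339 m

dL = 0.116339 m


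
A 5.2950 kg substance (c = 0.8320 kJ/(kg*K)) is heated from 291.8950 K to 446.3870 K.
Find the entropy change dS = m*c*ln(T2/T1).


T2/T1 = 1.5293
ln(T2/T1) = 0.4248
dS = 5.2950 * 0.8320 * 0.4248 = 1.8714 kJ/K

1.8714 kJ/K


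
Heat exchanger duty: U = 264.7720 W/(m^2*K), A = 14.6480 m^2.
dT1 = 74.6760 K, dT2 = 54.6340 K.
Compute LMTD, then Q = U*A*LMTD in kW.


LMTD = 64.1339 K
Q = 264.7720 * 14.6480 * 64.1339 = 248735.7156 W = 248.7357 kW

248.7357 kW


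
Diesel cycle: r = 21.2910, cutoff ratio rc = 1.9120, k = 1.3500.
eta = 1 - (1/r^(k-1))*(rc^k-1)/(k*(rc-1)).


r^(k-1) = 2.9165
rc^k = 2.3989
eta = 0.6104 = 61.0432%

61.0432%


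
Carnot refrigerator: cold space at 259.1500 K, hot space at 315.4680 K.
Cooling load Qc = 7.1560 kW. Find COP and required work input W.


COP = 259.1500 / 56.3180 = 4.6015
W = 7.1560 / 4.6015 = 1.5551 kW

COP = 4.6015, W = 1.5551 kW


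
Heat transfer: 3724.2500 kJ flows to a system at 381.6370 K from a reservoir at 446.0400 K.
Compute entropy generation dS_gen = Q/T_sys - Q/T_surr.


dS_sys = 3724.2500/381.6370 = 9.7586 kJ/K
dS_surr = -3724.2500/446.0400 = -8.3496 kJ/K
dS_gen = 9.7586 - 8.3496 = 1.4090 kJ/K (irreversible)

dS_gen = 1.4090 kJ/K, irreversible


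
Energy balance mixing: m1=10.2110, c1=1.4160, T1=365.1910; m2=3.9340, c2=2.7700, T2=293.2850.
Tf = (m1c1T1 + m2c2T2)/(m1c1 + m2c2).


num = 8476.1943
den = 25.3560
Tf = 334.2881 K

334.2881 K


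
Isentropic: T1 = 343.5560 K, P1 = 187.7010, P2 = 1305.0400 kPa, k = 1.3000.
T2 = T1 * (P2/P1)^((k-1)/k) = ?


(k-1)/k = 0.2308
(P2/P1)^exp = 1.5644
T2 = 343.5560 * 1.5644 = 537.4543 K

537.4543 K


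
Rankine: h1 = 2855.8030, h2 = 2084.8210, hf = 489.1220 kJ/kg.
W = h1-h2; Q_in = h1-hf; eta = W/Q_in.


W = 770.9820 kJ/kg
Q_in = 2366.6810 kJ/kg
eta = 0.3258 = 32.5765%

eta = 32.5765%


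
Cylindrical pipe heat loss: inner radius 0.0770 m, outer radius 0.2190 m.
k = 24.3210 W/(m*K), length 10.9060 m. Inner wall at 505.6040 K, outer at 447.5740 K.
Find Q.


dT = 58.0300 K
ln(ro/ri) = 1.0453
Q = 2*pi*24.3210*10.9060*58.0300 / 1.0453 = 92523.5756 W

92523.5756 W


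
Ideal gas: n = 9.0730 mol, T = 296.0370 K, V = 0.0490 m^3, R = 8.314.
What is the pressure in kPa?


P = nRT/V = 9.0730 * 8.314 * 296.0370 / 0.0490
= 22330.9359 / 0.0490 = 455733.3863 Pa = 455.7334 kPa

455.7334 kPa


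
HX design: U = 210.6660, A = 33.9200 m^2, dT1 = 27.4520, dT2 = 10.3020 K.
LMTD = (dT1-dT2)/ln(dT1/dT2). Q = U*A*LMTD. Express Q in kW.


LMTD = 17.4982 K
Q = 210.6660 * 33.9200 * 17.4982 = 125038.4543 W = 125.0385 kW

125.0385 kW


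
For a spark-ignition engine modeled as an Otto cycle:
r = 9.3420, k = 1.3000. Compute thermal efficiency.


r^(k-1) = 1.9549
eta = 1 - 1/1.9549 = 0.4885 = 48.8474%

48.8474%


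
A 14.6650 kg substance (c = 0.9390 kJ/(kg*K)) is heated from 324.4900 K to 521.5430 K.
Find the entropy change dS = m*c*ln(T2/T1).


T2/T1 = 1.6073
ln(T2/T1) = 0.4745
dS = 14.6650 * 0.9390 * 0.4745 = 6.5346 kJ/K

6.5346 kJ/K


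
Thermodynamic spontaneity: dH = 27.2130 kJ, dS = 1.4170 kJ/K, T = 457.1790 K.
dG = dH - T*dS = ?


T*dS = 457.1790 * 1.4170 = 647.8226 kJ
dG = 27.2130 - 647.8226 = -620.6096 kJ (spontaneous)

dG = -620.6096 kJ, spontaneous


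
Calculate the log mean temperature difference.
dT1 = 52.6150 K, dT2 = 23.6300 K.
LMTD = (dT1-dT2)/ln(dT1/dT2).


dT1/dT2 = 2.2266
ln(dT1/dT2) = 0.8005
LMTD = 28.9850 / 0.8005 = 36.2093 K

36.2093 K


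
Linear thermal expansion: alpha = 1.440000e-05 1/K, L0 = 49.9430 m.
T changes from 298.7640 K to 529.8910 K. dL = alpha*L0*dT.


dT = 231.1270 K
dL = 1.440000e-05 * 49.9430 * 231.1270 = 0.166222 m
L_final = 50.109222 m

dL = 0.166222 m


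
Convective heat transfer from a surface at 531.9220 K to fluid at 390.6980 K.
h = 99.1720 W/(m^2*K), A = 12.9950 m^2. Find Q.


dT = 141.2240 K
Q = 99.1720 * 12.9950 * 141.2240 = 182001.0375 W

182001.0375 W


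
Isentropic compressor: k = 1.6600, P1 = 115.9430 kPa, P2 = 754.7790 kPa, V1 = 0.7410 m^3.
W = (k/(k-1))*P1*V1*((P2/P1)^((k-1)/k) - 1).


(k-1)/k = 0.3976
(P2/P1)^exp = 2.1061
W = 2.5152 * 115.9430 * 0.7410 * (2.1061 - 1) = 239.0031 kJ

239.0031 kJ


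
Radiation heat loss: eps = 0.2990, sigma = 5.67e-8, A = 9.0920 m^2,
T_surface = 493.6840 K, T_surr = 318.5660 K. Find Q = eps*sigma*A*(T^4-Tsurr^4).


T^4 = 5.9401e+10
Tsurr^4 = 1.0299e+10
Q = 0.2990 * 5.67e-8 * 9.0920 * 4.9102e+10 = 7568.5951 W

7568.5951 W


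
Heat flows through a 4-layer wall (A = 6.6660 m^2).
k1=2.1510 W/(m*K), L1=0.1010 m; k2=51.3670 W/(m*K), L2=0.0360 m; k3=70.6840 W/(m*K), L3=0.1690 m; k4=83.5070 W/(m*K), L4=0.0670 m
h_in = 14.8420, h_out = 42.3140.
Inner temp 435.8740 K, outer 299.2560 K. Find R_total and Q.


R_conv_in = 1/(14.8420*6.6660) = 0.0101
R_1 = 0.1010/(2.1510*6.6660) = 0.0070
R_2 = 0.0360/(51.3670*6.6660) = 0.0001
R_3 = 0.1690/(70.6840*6.6660) = 0.0004
R_4 = 0.0670/(83.5070*6.6660) = 0.0001
R_conv_out = 1/(42.3140*6.6660) = 0.0035
R_total = 0.0213 K/W
Q = 136.6180 / 0.0213 = 6419.7600 W

R_total = 0.0213 K/W, Q = 6419.7600 W


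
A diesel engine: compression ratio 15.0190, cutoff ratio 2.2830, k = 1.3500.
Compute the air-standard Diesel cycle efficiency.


r^(k-1) = 2.5812
rc^k = 3.0478
eta = 0.5420 = 54.1966%

54.1966%


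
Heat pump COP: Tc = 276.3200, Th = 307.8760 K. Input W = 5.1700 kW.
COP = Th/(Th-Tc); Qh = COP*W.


COP = 307.8760 / 31.5560 = 9.7565
Qh = 9.7565 * 5.1700 = 50.4411 kW

COP = 9.7565, Qh = 50.4411 kW


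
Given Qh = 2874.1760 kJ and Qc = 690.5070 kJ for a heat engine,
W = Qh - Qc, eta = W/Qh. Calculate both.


W = 2874.1760 - 690.5070 = 2183.6690 kJ
eta = 2183.6690 / 2874.1760 = 0.7598 = 75.9755%

W = 2183.6690 kJ, eta = 75.9755%


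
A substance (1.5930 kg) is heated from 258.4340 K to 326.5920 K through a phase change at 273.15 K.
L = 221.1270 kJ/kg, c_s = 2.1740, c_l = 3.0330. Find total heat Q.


Q1 (sensible, solid) = 1.5930 * 2.1740 * 14.7160 = 50.9642 kJ
Q2 (latent) = 1.5930 * 221.1270 = 352.2553 kJ
Q3 (sensible, liquid) = 1.5930 * 3.0330 * 53.4420 = 258.2087 kJ
Q_total = 661.4282 kJ

661.4282 kJ


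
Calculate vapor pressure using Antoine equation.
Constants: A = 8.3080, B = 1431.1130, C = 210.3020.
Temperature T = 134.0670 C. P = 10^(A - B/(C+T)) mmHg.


C+T = 344.3690
B/(C+T) = 4.1558
log10(P) = 8.3080 - 4.1558 = 4.1522
P = 10^4.1522 = 14198.6012 mmHg

14198.6012 mmHg


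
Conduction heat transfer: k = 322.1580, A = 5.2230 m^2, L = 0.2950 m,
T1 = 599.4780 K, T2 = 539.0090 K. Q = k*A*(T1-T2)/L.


dT = 60.4690 K
Q = 322.1580 * 5.2230 * 60.4690 / 0.2950 = 344905.1800 W

344905.1800 W


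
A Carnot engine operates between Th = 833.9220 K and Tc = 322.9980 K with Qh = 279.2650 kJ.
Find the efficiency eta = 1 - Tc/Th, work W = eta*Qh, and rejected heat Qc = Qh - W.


eta = 1 - 322.9980/833.9220 = 0.6127
W = 0.6127 * 279.2650 = 171.0990 kJ
Qc = 279.2650 - 171.0990 = 108.1660 kJ

eta = 61.2676%, W = 171.0990 kJ, Qc = 108.1660 kJ


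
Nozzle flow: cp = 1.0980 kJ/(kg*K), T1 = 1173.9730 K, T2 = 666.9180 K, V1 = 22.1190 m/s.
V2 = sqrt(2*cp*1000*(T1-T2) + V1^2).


dT = 507.0550 K
2*cp*1000*dT = 1113492.7800
V1^2 = 489.2502
V2 = sqrt(1113982.0302) = 1055.4535 m/s

1055.4535 m/s


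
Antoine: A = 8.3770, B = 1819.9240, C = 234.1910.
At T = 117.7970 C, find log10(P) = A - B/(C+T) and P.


C+T = 351.9880
B/(C+T) = 5.1704
log10(P) = 8.3770 - 5.1704 = 3.2066
P = 10^3.2066 = 1609.1076 mmHg

1609.1076 mmHg


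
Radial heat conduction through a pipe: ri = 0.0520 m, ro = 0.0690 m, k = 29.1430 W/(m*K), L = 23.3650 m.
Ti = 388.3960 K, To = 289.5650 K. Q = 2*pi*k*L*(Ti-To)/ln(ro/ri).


dT = 98.8310 K
ln(ro/ri) = 0.2829
Q = 2*pi*29.1430*23.3650*98.8310 / 0.2829 = 1494848.8619 W

1494848.8619 W


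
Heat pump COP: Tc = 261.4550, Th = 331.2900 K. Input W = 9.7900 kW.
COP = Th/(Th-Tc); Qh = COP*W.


COP = 331.2900 / 69.8350 = 4.7439
Qh = 4.7439 * 9.7900 = 46.4427 kW

COP = 4.7439, Qh = 46.4427 kW


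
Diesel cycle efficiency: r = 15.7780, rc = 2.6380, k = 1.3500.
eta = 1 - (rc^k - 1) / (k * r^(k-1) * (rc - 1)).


r^(k-1) = 2.6261
rc^k = 3.7044
eta = 0.5343 = 53.4297%

53.4297%
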